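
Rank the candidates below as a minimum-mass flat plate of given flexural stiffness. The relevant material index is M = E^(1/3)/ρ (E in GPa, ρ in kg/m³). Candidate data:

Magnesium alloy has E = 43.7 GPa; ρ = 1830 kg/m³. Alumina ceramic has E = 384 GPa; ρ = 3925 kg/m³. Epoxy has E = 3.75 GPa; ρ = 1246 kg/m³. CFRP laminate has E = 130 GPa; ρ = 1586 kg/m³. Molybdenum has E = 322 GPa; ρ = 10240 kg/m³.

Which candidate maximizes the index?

Per-candidate index values:
  CFRP laminate: M = 3.19×10⁻³
  magnesium alloy: M = 1.92×10⁻³
  alumina ceramic: M = 1.85×10⁻³
  epoxy: M = 1.25×10⁻³
  molybdenum: M = 0.669×10⁻³
The maximum is for CFRP laminate.

CFRP laminate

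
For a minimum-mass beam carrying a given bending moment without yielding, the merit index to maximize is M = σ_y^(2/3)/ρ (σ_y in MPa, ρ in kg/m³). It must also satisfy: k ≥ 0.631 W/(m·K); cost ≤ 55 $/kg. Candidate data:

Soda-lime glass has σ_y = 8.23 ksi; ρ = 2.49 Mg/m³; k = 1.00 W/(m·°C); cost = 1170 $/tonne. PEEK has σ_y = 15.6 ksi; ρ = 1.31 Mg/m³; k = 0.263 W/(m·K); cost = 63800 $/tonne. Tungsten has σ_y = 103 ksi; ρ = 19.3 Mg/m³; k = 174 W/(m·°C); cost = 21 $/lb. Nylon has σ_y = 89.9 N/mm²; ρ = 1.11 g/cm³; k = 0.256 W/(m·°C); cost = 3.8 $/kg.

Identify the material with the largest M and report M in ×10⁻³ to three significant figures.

Screen on constraints: k ≥ 0.631 W/(m·K); cost ≤ 55 $/kg. Survivors: soda-lime glass, tungsten.
Putting every candidate on a common basis:
  soda-lime glass: σ_y = 56.74 MPa, ρ = 2490 kg/m³
  tungsten: σ_y = 710.2 MPa, ρ = 19300 kg/m³
  soda-lime glass: M = 5.93×10⁻³
  tungsten: M = 4.12×10⁻³
Soda-lime glass ranks first.

soda-lime glass, M = 5.93×10⁻³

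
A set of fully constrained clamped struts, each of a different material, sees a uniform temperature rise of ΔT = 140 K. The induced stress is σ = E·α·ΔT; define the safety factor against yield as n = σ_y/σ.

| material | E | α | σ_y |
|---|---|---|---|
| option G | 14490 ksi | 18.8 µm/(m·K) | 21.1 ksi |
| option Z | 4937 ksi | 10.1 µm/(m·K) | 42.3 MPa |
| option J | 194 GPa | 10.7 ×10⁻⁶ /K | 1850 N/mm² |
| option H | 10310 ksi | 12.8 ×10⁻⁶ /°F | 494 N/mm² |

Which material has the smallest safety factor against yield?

option G

Per material, after unit conversion:
  option G: E = 99.91, α = 18.8, σ_y = 145.5 → σ = 263 MPa, n = 0.553
  option Z: E = 34.04, α = 10.1, σ_y = 42.30 → σ = 48.1 MPa, n = 0.879
  option J: E = 194.0, α = 10.7, σ_y = 1850 → σ = 291 MPa, n = 6.37
  option H: E = 71.08, α = 23.0, σ_y = 494.0 → σ = 229 MPa, n = 2.15
Smallest n: option G with n = 0.553.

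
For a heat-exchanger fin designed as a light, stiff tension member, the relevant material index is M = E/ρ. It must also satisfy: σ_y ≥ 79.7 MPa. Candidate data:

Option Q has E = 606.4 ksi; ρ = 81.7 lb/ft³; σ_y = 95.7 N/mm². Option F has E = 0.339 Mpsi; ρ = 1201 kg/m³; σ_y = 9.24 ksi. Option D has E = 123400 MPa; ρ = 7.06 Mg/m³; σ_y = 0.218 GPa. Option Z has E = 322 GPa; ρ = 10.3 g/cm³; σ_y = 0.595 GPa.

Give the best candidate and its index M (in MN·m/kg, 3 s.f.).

Screen on constraints: σ_y ≥ 79.7 MPa. Survivors: option Q, option D, option Z.
After converting to SI:
  option Q: E = 4.181 GPa, ρ = 1309 kg/m³
  option D: E = 123.4 GPa, ρ = 7060 kg/m³
  option Z: E = 322.0 GPa, ρ = 10300 kg/m³
  option Z: M = 31.3 MN·m/kg
  option D: M = 17.5 MN·m/kg
  option Q: M = 3.19 MN·m/kg
Option Z ranks first.

option Z, M = 31.3 MN·m/kg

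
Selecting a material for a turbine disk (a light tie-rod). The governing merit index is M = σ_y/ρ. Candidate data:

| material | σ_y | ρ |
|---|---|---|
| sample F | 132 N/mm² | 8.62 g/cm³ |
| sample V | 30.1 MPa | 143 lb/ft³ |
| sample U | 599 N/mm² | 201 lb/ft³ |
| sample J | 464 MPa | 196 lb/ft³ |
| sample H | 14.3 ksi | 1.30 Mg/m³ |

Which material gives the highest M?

In SI units:
  sample F: σ_y = 132.0 MPa, ρ = 8620 kg/m³
  sample V: σ_y = 30.10 MPa, ρ = 2291 kg/m³
  sample U: σ_y = 599.0 MPa, ρ = 3220 kg/m³
  sample J: σ_y = 464.0 MPa, ρ = 3140 kg/m³
  sample H: σ_y = 98.60 MPa, ρ = 1300 kg/m³
  sample U: M = 186 kN·m/kg
  sample J: M = 148 kN·m/kg
  sample H: M = 75.8 kN·m/kg
  sample F: M = 15.3 kN·m/kg
  sample V: M = 13.1 kN·m/kg
Sample U has the largest M.

sample U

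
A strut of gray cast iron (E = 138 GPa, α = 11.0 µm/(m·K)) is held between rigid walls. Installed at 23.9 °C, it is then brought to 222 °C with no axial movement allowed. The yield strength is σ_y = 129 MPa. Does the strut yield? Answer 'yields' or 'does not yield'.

yields

ΔT = 198.1 K. Constrained thermal stress σ = E·α·ΔT = 138.0×10³ MPa × 11.0×10⁻⁶ × 198.1 = 301 MPa (compressive).
Compare to σ_y = 129 MPa: σ ≥ σ_y, so it yields.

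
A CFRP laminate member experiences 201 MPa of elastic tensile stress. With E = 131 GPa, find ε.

1.53×10⁻³

ε = σ/E = 201 / 131000 = 1.53×10⁻³.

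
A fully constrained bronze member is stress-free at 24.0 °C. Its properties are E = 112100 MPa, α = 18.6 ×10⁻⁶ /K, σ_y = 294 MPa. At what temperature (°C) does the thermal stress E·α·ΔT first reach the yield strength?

E = 112100 MPa = 112.1 GPa.
E·α·ΔT = 294.0 MPa ⇒ ΔT = 294.0 / (112.1×10³ × 18.6×10⁻⁶) = 141.0 K.
T = 24.0 + 141.0 = 165.0 °C.

165 °C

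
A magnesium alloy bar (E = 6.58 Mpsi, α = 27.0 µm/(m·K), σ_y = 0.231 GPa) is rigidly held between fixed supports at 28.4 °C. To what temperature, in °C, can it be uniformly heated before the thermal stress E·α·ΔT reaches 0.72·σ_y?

164 °C

E = 6.58 Mpsi = 45.37 GPa.
σ_y = 0.231 GPa = 231.0 MPa.
E·α·ΔT = 166.3 MPa ⇒ ΔT = 166.3 / (45.37×10³ × 27.0×10⁻⁶) = 135.8 K.
T = 28.4 + 135.8 = 164.2 °C.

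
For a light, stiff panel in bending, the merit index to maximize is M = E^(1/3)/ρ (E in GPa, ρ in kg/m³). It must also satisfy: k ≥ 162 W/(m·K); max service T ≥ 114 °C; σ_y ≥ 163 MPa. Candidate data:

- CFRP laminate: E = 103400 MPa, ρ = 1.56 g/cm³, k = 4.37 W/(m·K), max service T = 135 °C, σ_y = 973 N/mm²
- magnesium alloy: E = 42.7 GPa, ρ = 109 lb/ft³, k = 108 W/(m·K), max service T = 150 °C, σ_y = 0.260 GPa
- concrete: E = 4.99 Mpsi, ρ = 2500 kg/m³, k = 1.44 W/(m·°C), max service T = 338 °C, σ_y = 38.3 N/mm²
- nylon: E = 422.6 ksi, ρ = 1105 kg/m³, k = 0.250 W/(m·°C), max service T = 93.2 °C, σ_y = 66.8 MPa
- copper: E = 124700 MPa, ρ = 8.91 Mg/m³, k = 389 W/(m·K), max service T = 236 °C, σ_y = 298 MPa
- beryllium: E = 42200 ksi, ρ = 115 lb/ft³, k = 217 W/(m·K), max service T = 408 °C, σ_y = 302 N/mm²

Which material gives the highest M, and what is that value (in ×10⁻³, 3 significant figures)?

Screen on constraints: k ≥ 162 W/(m·K); max service T ≥ 114 °C; σ_y ≥ 163 MPa. Survivors: copper, beryllium.
Convert each candidate to consistent units, then evaluate M:
  copper: E = 124.7 GPa, ρ = 8910 kg/m³
  beryllium: E = 291.0 GPa, ρ = 1842 kg/m³
  beryllium: M = 3.60×10⁻³
  copper: M = 0.561×10⁻³
Beryllium ranks first.

beryllium, M = 3.60×10⁻³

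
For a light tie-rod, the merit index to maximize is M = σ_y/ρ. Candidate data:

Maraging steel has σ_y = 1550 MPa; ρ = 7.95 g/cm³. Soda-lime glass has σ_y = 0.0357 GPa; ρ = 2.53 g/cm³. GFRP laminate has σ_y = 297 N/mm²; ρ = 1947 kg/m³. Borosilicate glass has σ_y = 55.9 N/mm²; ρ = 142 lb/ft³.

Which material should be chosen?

After converting to SI:
  maraging steel: σ_y = 1550 MPa, ρ = 7950 kg/m³
  soda-lime glass: σ_y = 35.70 MPa, ρ = 2530 kg/m³
  GFRP laminate: σ_y = 297.0 MPa, ρ = 1947 kg/m³
  borosilicate glass: σ_y = 55.90 MPa, ρ = 2275 kg/m³
  maraging steel: M = 195 kN·m/kg
  GFRP laminate: M = 153 kN·m/kg
  borosilicate glass: M = 24.6 kN·m/kg
  soda-lime glass: M = 14.1 kN·m/kg
Highest index: maraging steel.

maraging steel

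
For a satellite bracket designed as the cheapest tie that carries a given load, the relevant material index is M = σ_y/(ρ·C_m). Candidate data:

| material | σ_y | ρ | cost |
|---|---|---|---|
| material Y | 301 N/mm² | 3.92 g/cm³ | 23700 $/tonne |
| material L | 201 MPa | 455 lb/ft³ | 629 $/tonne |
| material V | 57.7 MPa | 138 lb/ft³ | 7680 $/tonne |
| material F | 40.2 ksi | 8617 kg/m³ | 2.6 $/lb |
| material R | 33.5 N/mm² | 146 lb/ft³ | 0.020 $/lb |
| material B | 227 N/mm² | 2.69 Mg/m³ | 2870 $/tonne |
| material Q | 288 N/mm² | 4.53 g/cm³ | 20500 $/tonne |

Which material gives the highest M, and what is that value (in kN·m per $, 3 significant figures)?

material R, M = 325 kN·m per $

After converting to SI:
  material Y: σ_y = 301.0 MPa, ρ = 3920 kg/m³, cost = 23.70 $/kg
  material L: σ_y = 201.0 MPa, ρ = 7288 kg/m³, cost = 0.6290 $/kg
  material V: σ_y = 57.70 MPa, ρ = 2211 kg/m³, cost = 7.680 $/kg
  material F: σ_y = 277.2 MPa, ρ = 8617 kg/m³, cost = 5.732 $/kg
  material R: σ_y = 33.50 MPa, ρ = 2339 kg/m³, cost = 0.04409 $/kg
  material B: σ_y = 227.0 MPa, ρ = 2690 kg/m³, cost = 2.870 $/kg
  material Q: σ_y = 288.0 MPa, ρ = 4530 kg/m³, cost = 20.50 $/kg
  material R: M = 325 kN·m per $
  material L: M = 43.8 kN·m per $
  material B: M = 29.4 kN·m per $
  material F: M = 5.61 kN·m per $
  material V: M = 3.40 kN·m per $
  material Y: M = 3.24 kN·m per $
  material Q: M = 3.10 kN·m per $
Highest index: material R.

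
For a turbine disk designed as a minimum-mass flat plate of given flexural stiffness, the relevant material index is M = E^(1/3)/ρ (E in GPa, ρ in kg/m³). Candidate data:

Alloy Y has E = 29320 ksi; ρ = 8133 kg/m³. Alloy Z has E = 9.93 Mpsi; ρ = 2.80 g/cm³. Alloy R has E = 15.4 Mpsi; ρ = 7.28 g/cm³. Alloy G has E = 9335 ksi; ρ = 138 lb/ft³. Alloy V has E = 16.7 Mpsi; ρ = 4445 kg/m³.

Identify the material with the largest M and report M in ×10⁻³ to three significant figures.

Putting every candidate on a common basis:
  alloy Y: E = 202.2 GPa, ρ = 8133 kg/m³
  alloy Z: E = 68.46 GPa, ρ = 2800 kg/m³
  alloy R: E = 106.2 GPa, ρ = 7280 kg/m³
  alloy G: E = 64.36 GPa, ρ = 2211 kg/m³
  alloy V: E = 115.1 GPa, ρ = 4445 kg/m³
  alloy G: M = 1.81×10⁻³
  alloy Z: M = 1.46×10⁻³
  alloy V: M = 1.09×10⁻³
  alloy Y: M = 0.722×10⁻³
  alloy R: M = 0.650×10⁻³
Alloy G ranks first.

alloy G, M = 1.81×10⁻³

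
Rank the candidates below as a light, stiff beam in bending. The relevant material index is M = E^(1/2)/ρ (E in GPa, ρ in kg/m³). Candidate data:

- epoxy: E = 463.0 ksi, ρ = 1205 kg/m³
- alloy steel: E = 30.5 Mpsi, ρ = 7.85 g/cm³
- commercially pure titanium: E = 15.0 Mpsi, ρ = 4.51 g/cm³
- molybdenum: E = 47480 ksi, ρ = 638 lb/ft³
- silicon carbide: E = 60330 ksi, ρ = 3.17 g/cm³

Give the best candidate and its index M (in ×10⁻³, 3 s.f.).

silicon carbide, M = 6.43×10⁻³

After converting to SI:
  epoxy: E = 3.192 GPa, ρ = 1205 kg/m³
  alloy steel: E = 210.3 GPa, ρ = 7850 kg/m³
  commercially pure titanium: E = 103.4 GPa, ρ = 4510 kg/m³
  molybdenum: E = 327.4 GPa, ρ = 10220 kg/m³
  silicon carbide: E = 416.0 GPa, ρ = 3170 kg/m³
  silicon carbide: M = 6.43×10⁻³
  commercially pure titanium: M = 2.25×10⁻³
  alloy steel: M = 1.85×10⁻³
  molybdenum: M = 1.77×10⁻³
  epoxy: M = 1.48×10⁻³
Silicon carbide has the largest M.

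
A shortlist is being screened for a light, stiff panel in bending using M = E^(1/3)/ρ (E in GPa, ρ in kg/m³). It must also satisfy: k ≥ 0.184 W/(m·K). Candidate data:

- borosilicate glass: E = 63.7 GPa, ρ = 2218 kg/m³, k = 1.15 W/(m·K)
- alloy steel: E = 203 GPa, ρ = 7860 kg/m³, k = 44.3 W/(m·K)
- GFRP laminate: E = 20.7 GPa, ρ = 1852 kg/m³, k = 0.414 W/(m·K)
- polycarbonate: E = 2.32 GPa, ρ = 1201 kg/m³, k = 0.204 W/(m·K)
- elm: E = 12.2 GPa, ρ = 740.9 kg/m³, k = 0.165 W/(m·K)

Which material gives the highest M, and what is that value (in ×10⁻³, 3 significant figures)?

borosilicate glass, M = 1.80×10⁻³

Screen on constraints: k ≥ 0.184 W/(m·K). Survivors: borosilicate glass, alloy steel, GFRP laminate, polycarbonate.
Evaluate M for each candidate:
  borosilicate glass: M = 1.80×10⁻³
  GFRP laminate: M = 1.48×10⁻³
  polycarbonate: M = 1.10×10⁻³
  alloy steel: M = 0.748×10⁻³
Borosilicate glass has the largest M.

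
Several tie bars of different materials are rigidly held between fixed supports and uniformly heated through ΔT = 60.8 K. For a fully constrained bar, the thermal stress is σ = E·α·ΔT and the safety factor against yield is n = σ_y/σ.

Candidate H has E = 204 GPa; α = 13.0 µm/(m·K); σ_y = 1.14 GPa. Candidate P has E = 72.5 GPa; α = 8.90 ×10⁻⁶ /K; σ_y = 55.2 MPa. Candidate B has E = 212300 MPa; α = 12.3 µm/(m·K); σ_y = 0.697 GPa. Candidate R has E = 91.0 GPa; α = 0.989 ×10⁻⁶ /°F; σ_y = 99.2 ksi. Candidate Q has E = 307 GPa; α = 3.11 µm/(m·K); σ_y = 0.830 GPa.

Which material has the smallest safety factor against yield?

Per material, after unit conversion:
  candidate H: E = 204.0, α = 13.0, σ_y = 1140 → σ = 161 MPa, n = 7.07
  candidate P: E = 72.50, α = 8.90, σ_y = 55.20 → σ = 39.2 MPa, n = 1.41
  candidate B: E = 212.3, α = 12.3, σ_y = 697.0 → σ = 159 MPa, n = 4.39
  candidate R: E = 91.00, α = 1.78, σ_y = 684.0 → σ = 9.85 MPa, n = 69.4
  candidate Q: E = 307.0, α = 3.11, σ_y = 830.0 → σ = 58.1 MPa, n = 14.3
Smallest n: candidate P with n = 1.41.

candidate P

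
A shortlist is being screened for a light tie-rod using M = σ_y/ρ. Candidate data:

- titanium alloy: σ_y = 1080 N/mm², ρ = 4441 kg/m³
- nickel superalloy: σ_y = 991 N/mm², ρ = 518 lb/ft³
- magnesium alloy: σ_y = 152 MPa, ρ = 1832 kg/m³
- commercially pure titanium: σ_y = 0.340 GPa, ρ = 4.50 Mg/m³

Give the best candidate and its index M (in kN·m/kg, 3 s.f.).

Convert each candidate to consistent units, then evaluate M:
  titanium alloy: σ_y = 1080 MPa, ρ = 4441 kg/m³
  nickel superalloy: σ_y = 991.0 MPa, ρ = 8298 kg/m³
  magnesium alloy: σ_y = 152.0 MPa, ρ = 1832 kg/m³
  commercially pure titanium: σ_y = 340.0 MPa, ρ = 4500 kg/m³
  titanium alloy: M = 243 kN·m/kg
  nickel superalloy: M = 119 kN·m/kg
  magnesium alloy: M = 83.0 kN·m/kg
  commercially pure titanium: M = 75.6 kN·m/kg
Titanium alloy ranks first.

titanium alloy, M = 243 kN·m/kg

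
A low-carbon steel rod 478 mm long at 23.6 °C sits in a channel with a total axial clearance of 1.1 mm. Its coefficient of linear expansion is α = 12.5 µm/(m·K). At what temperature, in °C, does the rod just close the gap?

208 °C

α·L₀·ΔT = 1.1 mm ⇒ ΔT = 1.1 / (12.5×10⁻⁶ × 478.0) = 184.1 K.
T = 23.6 + 184.1 = 207.7 °C.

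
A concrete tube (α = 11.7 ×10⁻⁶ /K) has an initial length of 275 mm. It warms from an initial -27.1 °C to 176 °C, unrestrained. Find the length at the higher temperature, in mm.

275.65 mm

ΔT = 176 − (-27.1) = 203.1 K.
ΔL = α·L₀·ΔT = 11.7×10⁻⁶ × 275 mm × 203.1 K = 0.653 mm.
L = L₀ + ΔL = 275 + 0.653 = 275.65 mm.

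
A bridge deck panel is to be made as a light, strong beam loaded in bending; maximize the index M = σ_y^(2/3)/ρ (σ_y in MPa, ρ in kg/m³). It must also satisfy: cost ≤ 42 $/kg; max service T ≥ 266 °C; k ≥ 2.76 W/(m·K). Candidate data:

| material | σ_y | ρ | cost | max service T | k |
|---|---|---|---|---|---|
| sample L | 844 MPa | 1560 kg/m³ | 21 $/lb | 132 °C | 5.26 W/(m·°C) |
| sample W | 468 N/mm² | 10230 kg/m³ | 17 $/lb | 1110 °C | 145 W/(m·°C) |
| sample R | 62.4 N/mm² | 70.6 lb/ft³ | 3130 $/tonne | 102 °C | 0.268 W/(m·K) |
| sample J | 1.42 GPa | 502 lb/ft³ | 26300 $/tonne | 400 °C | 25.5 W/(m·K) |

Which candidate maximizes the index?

sample J

Screen on constraints: cost ≤ 42 $/kg; max service T ≥ 266 °C; k ≥ 2.76 W/(m·K). Survivors: sample W, sample J.
Normalizing units and computing the index:
  sample W: σ_y = 468.0 MPa, ρ = 10230 kg/m³
  sample J: σ_y = 1420 MPa, ρ = 8041 kg/m³
  sample J: M = 15.7×10⁻³
  sample W: M = 5.89×10⁻³
Highest index: sample J.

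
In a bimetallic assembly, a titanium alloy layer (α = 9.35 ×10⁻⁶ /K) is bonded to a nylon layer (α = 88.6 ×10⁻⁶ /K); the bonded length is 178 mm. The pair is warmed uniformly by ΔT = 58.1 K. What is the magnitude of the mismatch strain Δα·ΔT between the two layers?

Δα = |9.35 − 88.6|×10⁻⁶/K = 79.2×10⁻⁶/K.
Mismatch strain = Δα·ΔT = 79.2×10⁻⁶ × 58.1 = 4.60×10⁻³.

4.60×10⁻³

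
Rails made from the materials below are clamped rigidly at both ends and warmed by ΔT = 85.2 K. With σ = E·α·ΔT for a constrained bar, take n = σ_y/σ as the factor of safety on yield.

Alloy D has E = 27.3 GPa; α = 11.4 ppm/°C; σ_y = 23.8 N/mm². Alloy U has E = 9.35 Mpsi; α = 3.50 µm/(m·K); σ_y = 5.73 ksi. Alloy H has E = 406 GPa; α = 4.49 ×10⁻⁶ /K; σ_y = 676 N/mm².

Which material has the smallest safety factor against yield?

alloy D

With everything in SI (GPa, ×10⁻⁶/K, MPa):
  alloy D: E = 27.30, α = 11.4, σ_y = 23.80 → σ = 26.5 MPa, n = 0.898
  alloy U: E = 64.47, α = 3.50, σ_y = 39.51 → σ = 19.2 MPa, n = 2.06
  alloy H: E = 406.0, α = 4.49, σ_y = 676.0 → σ = 155 MPa, n = 4.35
The minimum is alloy D at n = 0.898.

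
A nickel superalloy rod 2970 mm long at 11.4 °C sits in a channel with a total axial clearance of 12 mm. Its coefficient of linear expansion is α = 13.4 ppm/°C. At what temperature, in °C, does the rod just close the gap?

α·L₀·ΔT = 12.0 mm ⇒ ΔT = 12.0 / (13.4×10⁻⁶ × 2970.0) = 301.5 K.
T = 11.4 + 301.5 = 312.9 °C.

313 °C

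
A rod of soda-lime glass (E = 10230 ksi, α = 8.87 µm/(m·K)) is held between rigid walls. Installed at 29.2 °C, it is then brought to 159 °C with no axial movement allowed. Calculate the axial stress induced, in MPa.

81.2 MPa

E = 10230 ksi = 70.53 GPa.
ΔT = 129.8 K. Constrained thermal stress σ = E·α·ΔT = 70.53×10³ MPa × 8.87×10⁻⁶ × 129.8 = 81.2 MPa (compressive).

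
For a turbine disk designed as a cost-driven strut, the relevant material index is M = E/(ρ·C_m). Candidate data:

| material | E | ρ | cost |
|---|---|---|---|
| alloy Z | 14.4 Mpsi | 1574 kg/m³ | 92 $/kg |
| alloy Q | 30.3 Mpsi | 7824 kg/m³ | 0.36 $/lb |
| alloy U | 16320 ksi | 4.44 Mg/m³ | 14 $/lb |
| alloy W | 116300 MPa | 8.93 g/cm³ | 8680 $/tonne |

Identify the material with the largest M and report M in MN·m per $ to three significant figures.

alloy Q, M = 33.6 MN·m per $

In SI units:
  alloy Z: E = 99.28 GPa, ρ = 1574 kg/m³, cost = 92.00 $/kg
  alloy Q: E = 208.9 GPa, ρ = 7824 kg/m³, cost = 0.7937 $/kg
  alloy U: E = 112.5 GPa, ρ = 4440 kg/m³, cost = 30.86 $/kg
  alloy W: E = 116.3 GPa, ρ = 8930 kg/m³, cost = 8.680 $/kg
  alloy Q: M = 33.6 MN·m per $
  alloy W: M = 1.50 MN·m per $
  alloy U: M = 0.821 MN·m per $
  alloy Z: M = 0.686 MN·m per $
Alloy Q ranks first.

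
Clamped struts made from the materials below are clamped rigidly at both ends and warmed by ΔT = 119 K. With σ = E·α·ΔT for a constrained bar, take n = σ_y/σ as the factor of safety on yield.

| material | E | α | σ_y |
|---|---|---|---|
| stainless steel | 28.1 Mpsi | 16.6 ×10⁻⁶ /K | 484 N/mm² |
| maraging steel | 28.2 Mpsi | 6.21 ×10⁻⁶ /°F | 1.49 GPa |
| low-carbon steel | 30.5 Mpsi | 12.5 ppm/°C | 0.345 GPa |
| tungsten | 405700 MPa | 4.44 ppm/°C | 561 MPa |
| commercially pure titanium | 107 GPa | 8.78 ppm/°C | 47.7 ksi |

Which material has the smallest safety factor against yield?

low-carbon steel

Per material, after unit conversion:
  stainless steel: E = 193.7, α = 16.6, σ_y = 484.0 → σ = 383 MPa, n = 1.26
  maraging steel: E = 194.4, α = 11.2, σ_y = 1490 → σ = 259 MPa, n = 5.76
  low-carbon steel: E = 210.3, α = 12.5, σ_y = 345.0 → σ = 313 MPa, n = 1.10
  tungsten: E = 405.7, α = 4.44, σ_y = 561.0 → σ = 214 MPa, n = 2.62
  commercially pure titanium: E = 107.0, α = 8.78, σ_y = 328.9 → σ = 112 MPa, n = 2.94
Low-carbon steel has the lowest safety factor, n = 1.10.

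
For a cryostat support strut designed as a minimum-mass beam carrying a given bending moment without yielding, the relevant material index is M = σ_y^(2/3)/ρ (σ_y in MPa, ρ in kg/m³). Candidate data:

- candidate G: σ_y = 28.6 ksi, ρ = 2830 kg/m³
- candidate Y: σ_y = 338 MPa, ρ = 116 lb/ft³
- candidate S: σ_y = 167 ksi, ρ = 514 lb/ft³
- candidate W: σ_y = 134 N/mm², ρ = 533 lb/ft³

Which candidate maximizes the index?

In SI units:
  candidate G: σ_y = 197.2 MPa, ρ = 2830 kg/m³
  candidate Y: σ_y = 338.0 MPa, ρ = 1858 kg/m³
  candidate S: σ_y = 1151 MPa, ρ = 8233 kg/m³
  candidate W: σ_y = 134.0 MPa, ρ = 8538 kg/m³
  candidate Y: M = 26.1×10⁻³
  candidate S: M = 13.3×10⁻³
  candidate G: M = 12.0×10⁻³
  candidate W: M = 3.07×10⁻³
Candidate Y ranks first.

candidate Y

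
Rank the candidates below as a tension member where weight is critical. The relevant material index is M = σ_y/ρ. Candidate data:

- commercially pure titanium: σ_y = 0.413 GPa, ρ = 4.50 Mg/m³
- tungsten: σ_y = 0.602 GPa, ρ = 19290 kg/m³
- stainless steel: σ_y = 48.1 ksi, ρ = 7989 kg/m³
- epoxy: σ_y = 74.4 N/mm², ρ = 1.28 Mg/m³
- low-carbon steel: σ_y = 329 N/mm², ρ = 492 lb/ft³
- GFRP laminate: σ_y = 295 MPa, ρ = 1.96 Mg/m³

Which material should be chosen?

GFRP laminate

Putting every candidate on a common basis:
  commercially pure titanium: σ_y = 413.0 MPa, ρ = 4500 kg/m³
  tungsten: σ_y = 602.0 MPa, ρ = 19290 kg/m³
  stainless steel: σ_y = 331.6 MPa, ρ = 7989 kg/m³
  epoxy: σ_y = 74.40 MPa, ρ = 1280 kg/m³
  low-carbon steel: σ_y = 329.0 MPa, ρ = 7881 kg/m³
  GFRP laminate: σ_y = 295.0 MPa, ρ = 1960 kg/m³
  GFRP laminate: M = 151 kN·m/kg
  commercially pure titanium: M = 91.8 kN·m/kg
  epoxy: M = 58.1 kN·m/kg
  low-carbon steel: M = 41.7 kN·m/kg
  stainless steel: M = 41.5 kN·m/kg
  tungsten: M = 31.2 kN·m/kg
Highest index: GFRP laminate.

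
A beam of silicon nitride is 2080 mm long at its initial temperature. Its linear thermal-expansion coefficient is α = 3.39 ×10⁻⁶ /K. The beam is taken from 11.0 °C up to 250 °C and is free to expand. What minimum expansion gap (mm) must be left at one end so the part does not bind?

ΔT = 250 − 11.0 = 239.0 K.
ΔL = α·L₀·ΔT = 3.39×10⁻⁶ × 2080 mm × 239.0 K = 1.69 mm.

1.69 mm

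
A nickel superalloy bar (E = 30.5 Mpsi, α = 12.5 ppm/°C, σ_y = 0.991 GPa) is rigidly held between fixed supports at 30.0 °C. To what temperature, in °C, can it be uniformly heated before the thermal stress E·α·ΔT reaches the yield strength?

407 °C

E = 30.5 Mpsi = 210.3 GPa.
σ_y = 0.991 GPa = 991.0 MPa.
E·α·ΔT = 991.0 MPa ⇒ ΔT = 991.0 / (210.3×10³ × 12.5×10⁻⁶) = 377.0 K.
T = 30.0 + 377.0 = 407.0 °C.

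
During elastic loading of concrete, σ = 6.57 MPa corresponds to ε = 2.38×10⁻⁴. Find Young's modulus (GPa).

E = σ/ε = 6.57 MPa / 2.38×10⁻⁴ = 27610 MPa = 27.6 GPa.

27.6 GPa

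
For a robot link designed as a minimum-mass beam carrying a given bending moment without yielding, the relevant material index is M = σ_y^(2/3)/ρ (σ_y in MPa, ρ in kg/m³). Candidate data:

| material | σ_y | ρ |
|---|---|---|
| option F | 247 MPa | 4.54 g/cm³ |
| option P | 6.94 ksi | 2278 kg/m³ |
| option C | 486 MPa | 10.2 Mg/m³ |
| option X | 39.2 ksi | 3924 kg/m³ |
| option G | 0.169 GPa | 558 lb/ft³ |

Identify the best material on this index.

Normalizing units and computing the index:
  option F: σ_y = 247.0 MPa, ρ = 4540 kg/m³
  option P: σ_y = 47.85 MPa, ρ = 2278 kg/m³
  option C: σ_y = 486.0 MPa, ρ = 10200 kg/m³
  option X: σ_y = 270.3 MPa, ρ = 3924 kg/m³
  option G: σ_y = 169.0 MPa, ρ = 8938 kg/m³
  option X: M = 10.7×10⁻³
  option F: M = 8.67×10⁻³
  option C: M = 6.06×10⁻³
  option P: M = 5.79×10⁻³
  option G: M = 3.42×10⁻³
Option X ranks first.

option X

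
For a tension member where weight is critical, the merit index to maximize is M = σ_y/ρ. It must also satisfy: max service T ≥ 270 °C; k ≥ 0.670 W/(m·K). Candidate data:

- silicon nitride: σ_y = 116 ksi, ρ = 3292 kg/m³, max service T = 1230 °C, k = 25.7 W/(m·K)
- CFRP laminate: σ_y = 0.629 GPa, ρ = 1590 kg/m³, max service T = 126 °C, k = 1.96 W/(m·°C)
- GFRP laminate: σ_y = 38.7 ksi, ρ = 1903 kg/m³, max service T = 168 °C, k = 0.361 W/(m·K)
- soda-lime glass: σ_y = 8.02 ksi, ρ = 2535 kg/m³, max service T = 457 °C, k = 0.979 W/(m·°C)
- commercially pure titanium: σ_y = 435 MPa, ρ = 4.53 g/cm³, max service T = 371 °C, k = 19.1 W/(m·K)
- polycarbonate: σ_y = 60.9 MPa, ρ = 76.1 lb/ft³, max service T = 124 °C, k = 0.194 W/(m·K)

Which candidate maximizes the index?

Screen on constraints: max service T ≥ 270 °C; k ≥ 0.670 W/(m·K). Survivors: silicon nitride, soda-lime glass, commercially pure titanium.
Convert each candidate to consistent units, then evaluate M:
  silicon nitride: σ_y = 799.8 MPa, ρ = 3292 kg/m³
  soda-lime glass: σ_y = 55.30 MPa, ρ = 2535 kg/m³
  commercially pure titanium: σ_y = 435.0 MPa, ρ = 4530 kg/m³
  silicon nitride: M = 243 kN·m/kg
  commercially pure titanium: M = 96.0 kN·m/kg
  soda-lime glass: M = 21.8 kN·m/kg
Silicon nitride has the largest M.

silicon nitride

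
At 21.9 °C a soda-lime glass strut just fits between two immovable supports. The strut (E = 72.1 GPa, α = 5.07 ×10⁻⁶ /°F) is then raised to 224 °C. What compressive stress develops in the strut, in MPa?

α = 5.07×10⁻⁶/°F × 9/5 = 9.13×10⁻⁶/K.
ΔT = 202.1 K. Constrained thermal stress σ = E·α·ΔT = 72.10×10³ MPa × 9.13×10⁻⁶ × 202.1 = 133 MPa (compressive).

133 MPa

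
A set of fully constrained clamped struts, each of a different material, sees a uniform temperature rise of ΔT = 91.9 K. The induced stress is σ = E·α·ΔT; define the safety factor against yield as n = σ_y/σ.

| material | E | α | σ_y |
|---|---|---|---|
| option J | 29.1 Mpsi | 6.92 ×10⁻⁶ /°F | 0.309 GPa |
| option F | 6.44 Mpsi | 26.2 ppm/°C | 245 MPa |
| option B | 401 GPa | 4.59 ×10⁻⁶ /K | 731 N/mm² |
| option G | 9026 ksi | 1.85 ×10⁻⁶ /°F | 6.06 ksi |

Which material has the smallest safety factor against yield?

option J

In consistent units (E in GPa, α in ×10⁻⁶/K, σ_y in MPa):
  option J: E = 200.6, α = 12.5, σ_y = 309.0 → σ = 230 MPa, n = 1.35
  option F: E = 44.40, α = 26.2, σ_y = 245.0 → σ = 107 MPa, n = 2.29
  option B: E = 401.0, α = 4.59, σ_y = 731.0 → σ = 169 MPa, n = 4.32
  option G: E = 62.23, α = 3.33, σ_y = 41.78 → σ = 19.0 MPa, n = 2.19
The minimum is option J at n = 1.35.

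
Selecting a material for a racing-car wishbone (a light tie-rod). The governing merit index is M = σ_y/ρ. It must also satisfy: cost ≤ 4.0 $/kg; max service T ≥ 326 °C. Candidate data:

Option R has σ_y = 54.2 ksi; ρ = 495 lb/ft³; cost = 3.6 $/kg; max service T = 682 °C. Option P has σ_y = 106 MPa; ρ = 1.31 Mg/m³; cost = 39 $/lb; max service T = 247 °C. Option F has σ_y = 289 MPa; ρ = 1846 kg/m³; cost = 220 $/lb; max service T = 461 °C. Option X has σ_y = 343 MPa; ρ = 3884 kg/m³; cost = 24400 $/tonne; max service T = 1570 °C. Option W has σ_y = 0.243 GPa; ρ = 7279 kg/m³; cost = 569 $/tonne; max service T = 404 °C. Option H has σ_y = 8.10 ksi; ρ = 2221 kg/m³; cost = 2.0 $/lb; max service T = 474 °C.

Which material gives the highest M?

option R

Screen on constraints: cost ≤ 4.0 $/kg; max service T ≥ 326 °C. Survivors: option R, option W.
Convert each candidate to consistent units, then evaluate M:
  option R: σ_y = 373.7 MPa, ρ = 7929 kg/m³
  option W: σ_y = 243.0 MPa, ρ = 7279 kg/m³
  option R: M = 47.1 kN·m/kg
  option W: M = 33.4 kN·m/kg
Option R ranks first.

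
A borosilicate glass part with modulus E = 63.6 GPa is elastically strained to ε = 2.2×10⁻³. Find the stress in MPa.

σ = E·ε = 63600 MPa × 2.2×10⁻³ = 140 MPa.

140 MPa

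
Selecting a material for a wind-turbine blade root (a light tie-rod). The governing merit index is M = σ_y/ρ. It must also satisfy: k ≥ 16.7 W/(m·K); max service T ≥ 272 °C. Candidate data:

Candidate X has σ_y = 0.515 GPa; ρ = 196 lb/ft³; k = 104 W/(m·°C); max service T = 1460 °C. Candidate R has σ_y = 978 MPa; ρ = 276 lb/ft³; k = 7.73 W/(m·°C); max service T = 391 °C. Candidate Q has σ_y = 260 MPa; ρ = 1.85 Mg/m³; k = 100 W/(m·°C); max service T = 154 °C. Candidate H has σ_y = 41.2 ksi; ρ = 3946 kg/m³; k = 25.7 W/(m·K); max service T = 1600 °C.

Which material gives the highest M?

candidate X

Screen on constraints: k ≥ 16.7 W/(m·K); max service T ≥ 272 °C. Survivors: candidate X, candidate H.
In SI units:
  candidate X: σ_y = 515.0 MPa, ρ = 3140 kg/m³
  candidate H: σ_y = 284.1 MPa, ρ = 3946 kg/m³
  candidate X: M = 164 kN·m/kg
  candidate H: M = 72.0 kN·m/kg
The maximum is for candidate X.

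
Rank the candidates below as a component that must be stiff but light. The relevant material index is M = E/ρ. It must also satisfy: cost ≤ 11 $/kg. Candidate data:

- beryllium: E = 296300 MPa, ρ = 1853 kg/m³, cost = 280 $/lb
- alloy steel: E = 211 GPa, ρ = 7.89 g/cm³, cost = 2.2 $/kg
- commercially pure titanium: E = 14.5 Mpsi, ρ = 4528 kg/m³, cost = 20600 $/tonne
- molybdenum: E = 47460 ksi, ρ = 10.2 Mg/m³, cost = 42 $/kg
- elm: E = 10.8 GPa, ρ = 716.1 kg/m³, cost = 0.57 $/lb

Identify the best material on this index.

Screen on constraints: cost ≤ 11 $/kg. Survivors: alloy steel, elm.
Putting every candidate on a common basis:
  alloy steel: E = 211.0 GPa, ρ = 7890 kg/m³
  elm: E = 10.80 GPa, ρ = 716.1 kg/m³
  alloy steel: M = 26.7 MN·m/kg
  elm: M = 15.1 MN·m/kg
Alloy steel ranks first.

alloy steel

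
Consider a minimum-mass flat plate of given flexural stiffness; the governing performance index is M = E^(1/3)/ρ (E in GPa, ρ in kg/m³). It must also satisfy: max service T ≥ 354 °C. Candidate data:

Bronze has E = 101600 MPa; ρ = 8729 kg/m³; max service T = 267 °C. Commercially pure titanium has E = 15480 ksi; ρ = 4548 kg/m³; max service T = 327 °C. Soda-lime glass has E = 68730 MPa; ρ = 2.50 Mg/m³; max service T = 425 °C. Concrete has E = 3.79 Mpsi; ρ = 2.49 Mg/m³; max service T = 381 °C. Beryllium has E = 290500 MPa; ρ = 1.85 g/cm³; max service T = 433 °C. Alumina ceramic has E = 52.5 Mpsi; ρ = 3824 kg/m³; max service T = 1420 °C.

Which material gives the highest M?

Screen on constraints: max service T ≥ 354 °C. Survivors: soda-lime glass, concrete, beryllium, alumina ceramic.
Normalizing units and computing the index:
  soda-lime glass: E = 68.73 GPa, ρ = 2500 kg/m³
  concrete: E = 26.13 GPa, ρ = 2490 kg/m³
  beryllium: E = 290.5 GPa, ρ = 1850 kg/m³
  alumina ceramic: E = 362.0 GPa, ρ = 3824 kg/m³
  beryllium: M = 3.58×10⁻³
  alumina ceramic: M = 1.86×10⁻³
  soda-lime glass: M = 1.64×10⁻³
  concrete: M = 1.19×10⁻³
Highest index: beryllium.

beryllium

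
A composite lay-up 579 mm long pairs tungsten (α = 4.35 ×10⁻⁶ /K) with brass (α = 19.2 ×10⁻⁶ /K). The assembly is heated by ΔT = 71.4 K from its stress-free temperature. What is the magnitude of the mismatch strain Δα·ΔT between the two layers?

1.06×10⁻³

Δα = |4.35 − 19.2|×10⁻⁶/K = 14.8×10⁻⁶/K.
Mismatch strain = Δα·ΔT = 14.8×10⁻⁶ × 71.4 = 1.06×10⁻³.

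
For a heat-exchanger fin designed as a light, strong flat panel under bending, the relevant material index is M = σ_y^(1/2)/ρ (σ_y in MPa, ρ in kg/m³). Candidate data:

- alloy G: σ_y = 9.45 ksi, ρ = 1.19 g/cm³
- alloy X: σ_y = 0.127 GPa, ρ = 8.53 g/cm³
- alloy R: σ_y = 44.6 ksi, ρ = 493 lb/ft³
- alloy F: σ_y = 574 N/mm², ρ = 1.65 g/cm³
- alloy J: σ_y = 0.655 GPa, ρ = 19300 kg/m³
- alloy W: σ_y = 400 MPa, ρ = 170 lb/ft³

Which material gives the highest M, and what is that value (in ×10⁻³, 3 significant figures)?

Convert each candidate to consistent units, then evaluate M:
  alloy G: σ_y = 65.16 MPa, ρ = 1190 kg/m³
  alloy X: σ_y = 127.0 MPa, ρ = 8530 kg/m³
  alloy R: σ_y = 307.5 MPa, ρ = 7897 kg/m³
  alloy F: σ_y = 574.0 MPa, ρ = 1650 kg/m³
  alloy J: σ_y = 655.0 MPa, ρ = 19300 kg/m³
  alloy W: σ_y = 400.0 MPa, ρ = 2723 kg/m³
  alloy F: M = 14.5×10⁻³
  alloy W: M = 7.34×10⁻³
  alloy G: M = 6.78×10⁻³
  alloy R: M = 2.22×10⁻³
  alloy J: M = 1.33×10⁻³
  alloy X: M = 1.32×10⁻³
Highest index: alloy F.

alloy F, M = 14.5×10⁻³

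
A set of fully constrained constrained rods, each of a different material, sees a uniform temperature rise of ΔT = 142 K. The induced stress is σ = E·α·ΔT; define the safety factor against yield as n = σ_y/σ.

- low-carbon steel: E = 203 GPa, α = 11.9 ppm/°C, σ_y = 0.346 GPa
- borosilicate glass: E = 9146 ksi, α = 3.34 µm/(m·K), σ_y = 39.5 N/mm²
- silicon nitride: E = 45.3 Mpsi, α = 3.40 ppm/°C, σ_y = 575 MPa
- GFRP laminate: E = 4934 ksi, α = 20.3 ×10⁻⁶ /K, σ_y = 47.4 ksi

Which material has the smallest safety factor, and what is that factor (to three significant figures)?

With everything in SI (GPa, ×10⁻⁶/K, MPa):
  low-carbon steel: E = 203.0, α = 11.9, σ_y = 346.0 → σ = 343 MPa, n = 1.01
  borosilicate glass: E = 63.06, α = 3.34, σ_y = 39.50 → σ = 29.9 MPa, n = 1.32
  silicon nitride: E = 312.3, α = 3.40, σ_y = 575.0 → σ = 151 MPa, n = 3.81
  GFRP laminate: E = 34.02, α = 20.3, σ_y = 326.8 → σ = 98.1 MPa, n = 3.33
Low-carbon steel has the lowest safety factor, n = 1.01.

low-carbon steel, n = 1.01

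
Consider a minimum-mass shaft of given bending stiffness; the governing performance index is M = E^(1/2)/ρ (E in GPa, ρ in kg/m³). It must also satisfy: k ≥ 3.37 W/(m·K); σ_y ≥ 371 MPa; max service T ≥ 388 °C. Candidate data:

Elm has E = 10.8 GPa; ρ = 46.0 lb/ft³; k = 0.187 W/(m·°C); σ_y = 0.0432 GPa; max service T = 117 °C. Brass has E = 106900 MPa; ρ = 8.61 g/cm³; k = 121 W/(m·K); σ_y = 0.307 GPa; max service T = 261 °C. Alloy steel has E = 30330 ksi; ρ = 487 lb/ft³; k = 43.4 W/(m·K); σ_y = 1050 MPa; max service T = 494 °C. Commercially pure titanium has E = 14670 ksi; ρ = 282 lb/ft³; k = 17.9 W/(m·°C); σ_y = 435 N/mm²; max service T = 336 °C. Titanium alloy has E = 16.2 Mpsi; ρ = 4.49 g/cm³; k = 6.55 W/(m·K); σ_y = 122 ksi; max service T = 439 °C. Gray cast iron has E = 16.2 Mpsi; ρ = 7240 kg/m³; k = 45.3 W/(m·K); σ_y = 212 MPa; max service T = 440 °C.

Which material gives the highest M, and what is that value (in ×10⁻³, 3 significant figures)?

titanium alloy, M = 2.35×10⁻³

Screen on constraints: k ≥ 3.37 W/(m·K); σ_y ≥ 371 MPa; max service T ≥ 388 °C. Survivors: alloy steel, titanium alloy.
Normalizing units and computing the index:
  alloy steel: E = 209.1 GPa, ρ = 7801 kg/m³
  titanium alloy: E = 111.7 GPa, ρ = 4490 kg/m³
  titanium alloy: M = 2.35×10⁻³
  alloy steel: M = 1.85×10⁻³
The maximum is for titanium alloy.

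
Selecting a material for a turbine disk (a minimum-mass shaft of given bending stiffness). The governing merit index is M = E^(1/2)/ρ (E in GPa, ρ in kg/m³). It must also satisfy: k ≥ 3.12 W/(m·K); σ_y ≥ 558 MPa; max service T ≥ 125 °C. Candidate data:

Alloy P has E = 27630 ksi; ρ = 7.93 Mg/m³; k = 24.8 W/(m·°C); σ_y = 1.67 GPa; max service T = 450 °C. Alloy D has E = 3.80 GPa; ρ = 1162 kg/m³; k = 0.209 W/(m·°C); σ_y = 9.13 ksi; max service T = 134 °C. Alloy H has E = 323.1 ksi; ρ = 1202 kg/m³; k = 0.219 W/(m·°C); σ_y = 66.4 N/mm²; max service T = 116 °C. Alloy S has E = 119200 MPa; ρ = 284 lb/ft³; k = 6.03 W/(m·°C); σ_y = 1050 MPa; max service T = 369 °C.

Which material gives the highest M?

alloy S

Screen on constraints: k ≥ 3.12 W/(m·K); σ_y ≥ 558 MPa; max service T ≥ 125 °C. Survivors: alloy P, alloy S.
After converting to SI:
  alloy P: E = 190.5 GPa, ρ = 7930 kg/m³
  alloy S: E = 119.2 GPa, ρ = 4549 kg/m³
  alloy S: M = 2.40×10⁻³
  alloy P: M = 1.74×10⁻³
Highest index: alloy S.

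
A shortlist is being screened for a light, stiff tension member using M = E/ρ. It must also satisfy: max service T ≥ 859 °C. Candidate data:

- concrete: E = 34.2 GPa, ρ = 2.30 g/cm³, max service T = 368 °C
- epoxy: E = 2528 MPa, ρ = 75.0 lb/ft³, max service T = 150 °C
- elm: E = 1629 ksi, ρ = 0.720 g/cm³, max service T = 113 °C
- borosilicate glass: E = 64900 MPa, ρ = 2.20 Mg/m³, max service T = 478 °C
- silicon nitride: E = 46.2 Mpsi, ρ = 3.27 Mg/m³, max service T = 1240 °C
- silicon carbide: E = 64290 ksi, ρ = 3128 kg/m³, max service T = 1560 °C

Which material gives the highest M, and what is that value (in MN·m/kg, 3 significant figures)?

silicon carbide, M = 142 MN·m/kg

Screen on constraints: max service T ≥ 859 °C. Survivors: silicon nitride, silicon carbide.
Convert each candidate to consistent units, then evaluate M:
  silicon nitride: E = 318.5 GPa, ρ = 3270 kg/m³
  silicon carbide: E = 443.3 GPa, ρ = 3128 kg/m³
  silicon carbide: M = 142 MN·m/kg
  silicon nitride: M = 97.4 MN·m/kg
Highest index: silicon carbide.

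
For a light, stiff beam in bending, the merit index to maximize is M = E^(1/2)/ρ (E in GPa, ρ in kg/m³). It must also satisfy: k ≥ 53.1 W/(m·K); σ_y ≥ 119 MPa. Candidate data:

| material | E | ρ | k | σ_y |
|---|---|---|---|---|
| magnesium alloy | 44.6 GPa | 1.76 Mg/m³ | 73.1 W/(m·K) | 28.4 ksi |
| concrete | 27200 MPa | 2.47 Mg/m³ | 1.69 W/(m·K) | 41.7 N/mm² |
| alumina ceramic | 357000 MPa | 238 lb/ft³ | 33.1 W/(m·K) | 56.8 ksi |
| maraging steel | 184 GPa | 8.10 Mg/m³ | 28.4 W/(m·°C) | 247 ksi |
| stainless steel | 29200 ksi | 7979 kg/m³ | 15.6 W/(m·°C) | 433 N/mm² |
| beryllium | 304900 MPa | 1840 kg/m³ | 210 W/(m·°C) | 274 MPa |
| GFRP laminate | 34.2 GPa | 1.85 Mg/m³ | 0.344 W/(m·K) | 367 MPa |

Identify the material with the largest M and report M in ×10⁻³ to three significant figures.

beryllium, M = 9.49×10⁻³

Screen on constraints: k ≥ 53.1 W/(m·K); σ_y ≥ 119 MPa. Survivors: magnesium alloy, beryllium.
Convert each candidate to consistent units, then evaluate M:
  magnesium alloy: E = 44.60 GPa, ρ = 1760 kg/m³
  beryllium: E = 304.9 GPa, ρ = 1840 kg/m³
  beryllium: M = 9.49×10⁻³
  magnesium alloy: M = 3.79×10⁻³
The maximum is for beryllium.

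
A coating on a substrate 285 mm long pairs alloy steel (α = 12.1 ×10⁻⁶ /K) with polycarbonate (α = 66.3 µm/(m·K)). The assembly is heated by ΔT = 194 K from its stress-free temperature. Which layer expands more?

polycarbonate

α(alloy steel) = 12.1×10⁻⁶/K vs α(polycarbonate) = 66.3×10⁻⁶/K.
Higher α expands more for the same ΔT: polycarbonate.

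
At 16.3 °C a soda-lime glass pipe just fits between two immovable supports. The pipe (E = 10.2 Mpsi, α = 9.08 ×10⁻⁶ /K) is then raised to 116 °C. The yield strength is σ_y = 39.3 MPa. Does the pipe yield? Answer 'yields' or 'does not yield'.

yields

E = 10.2 Mpsi = 70.33 GPa.
ΔT = 99.70 K. Constrained thermal stress σ = E·α·ΔT = 70.33×10³ MPa × 9.08×10⁻⁶ × 99.70 = 63.7 MPa (compressive).
Compare to σ_y = 39.3 MPa: σ ≥ σ_y, so it yields.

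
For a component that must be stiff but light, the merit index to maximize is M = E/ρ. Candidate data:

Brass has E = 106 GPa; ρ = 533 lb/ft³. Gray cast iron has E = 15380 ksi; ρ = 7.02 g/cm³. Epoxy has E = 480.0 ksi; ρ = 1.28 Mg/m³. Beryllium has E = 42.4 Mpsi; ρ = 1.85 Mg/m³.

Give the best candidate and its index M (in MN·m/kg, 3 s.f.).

In SI units:
  brass: E = 106.0 GPa, ρ = 8538 kg/m³
  gray cast iron: E = 106.0 GPa, ρ = 7020 kg/m³
  epoxy: E = 3.309 GPa, ρ = 1280 kg/m³
  beryllium: E = 292.3 GPa, ρ = 1850 kg/m³
  beryllium: M = 158 MN·m/kg
  gray cast iron: M = 15.1 MN·m/kg
  brass: M = 12.4 MN·m/kg
  epoxy: M = 2.59 MN·m/kg
The maximum is for beryllium.

beryllium, M = 158 MN·m/kg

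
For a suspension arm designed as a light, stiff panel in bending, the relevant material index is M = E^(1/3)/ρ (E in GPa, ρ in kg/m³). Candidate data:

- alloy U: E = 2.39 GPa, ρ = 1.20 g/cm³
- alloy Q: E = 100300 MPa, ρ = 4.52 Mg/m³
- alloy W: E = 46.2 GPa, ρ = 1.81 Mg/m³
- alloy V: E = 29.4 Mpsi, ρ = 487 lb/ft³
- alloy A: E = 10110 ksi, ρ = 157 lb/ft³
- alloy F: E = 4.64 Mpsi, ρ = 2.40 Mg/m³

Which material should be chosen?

Putting every candidate on a common basis:
  alloy U: E = 2.390 GPa, ρ = 1200 kg/m³
  alloy Q: E = 100.3 GPa, ρ = 4520 kg/m³
  alloy W: E = 46.20 GPa, ρ = 1810 kg/m³
  alloy V: E = 202.7 GPa, ρ = 7801 kg/m³
  alloy A: E = 69.71 GPa, ρ = 2515 kg/m³
  alloy F: E = 31.99 GPa, ρ = 2400 kg/m³
  alloy W: M = 1.98×10⁻³
  alloy A: M = 1.64×10⁻³
  alloy F: M = 1.32×10⁻³
  alloy U: M = 1.11×10⁻³
  alloy Q: M = 1.03×10⁻³
  alloy V: M = 0.753×10⁻³
The maximum is for alloy W.

alloy W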